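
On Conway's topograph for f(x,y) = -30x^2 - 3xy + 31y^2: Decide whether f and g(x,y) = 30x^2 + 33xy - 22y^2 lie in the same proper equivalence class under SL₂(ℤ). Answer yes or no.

D₁ = 3729, D₂ = 3729
river cycle of f (length 26): (31, 3, -30), (-30, 57, 4), (4, 55, -44), (-44, 33, 15), (15, 57, -8), (-8, 55, 22), (22, 33, -30), (-30, 27, 25), (25, 23, -32), (-32, 41, 16), … (16 more)
river cycle of g (length 26): (-22, 55, 8), (8, 57, -15), (-15, 33, 44), (44, 55, -4), (-4, 57, 30), (30, 3, -31), (-31, 59, 2), (2, 61, -1), (-1, 61, 2), (2, 59, -31), … (16 more)
cycles differ ⇒ inequivalent

no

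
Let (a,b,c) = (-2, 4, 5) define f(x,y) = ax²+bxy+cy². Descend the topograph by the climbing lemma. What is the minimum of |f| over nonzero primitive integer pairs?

river: ρ → (5,6,-1)
river: ρ → (-1,6,5)
river: ρ → (5,4,-2)
river: ρ → (-2,4,5)
closes: descent 0, river 4
min |a| on river = 1

1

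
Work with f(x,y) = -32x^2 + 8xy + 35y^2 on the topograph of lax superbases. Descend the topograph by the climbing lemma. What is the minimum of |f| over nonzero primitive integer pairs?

river: ρ → (35,62,-5)
river: ρ → (-5,58,59)
river: ρ → (59,60,-4)
river: ρ → (-4,60,59)
river: ρ → (59,58,-5)
river: ρ → (-5,62,35)
river: ρ → (35,8,-32)
river: ρ → (-32,56,11)
river: ρ → (11,54,-37)
river: ρ → (-37,20,28)
river: ρ → (28,36,-29)
river: ρ → (-29,22,35)
river: ρ → (35,48,-16)
river: ρ → (-16,48,35)
river: ρ → (35,22,-29)
river: ρ → (-29,36,28)
river: ρ → (28,20,-37)
river: ρ → (-37,54,11)
river: ρ → (11,56,-32)
river: ρ → (-32,8,35)
closes: descent 0, river 20
min |a| on river = 4

4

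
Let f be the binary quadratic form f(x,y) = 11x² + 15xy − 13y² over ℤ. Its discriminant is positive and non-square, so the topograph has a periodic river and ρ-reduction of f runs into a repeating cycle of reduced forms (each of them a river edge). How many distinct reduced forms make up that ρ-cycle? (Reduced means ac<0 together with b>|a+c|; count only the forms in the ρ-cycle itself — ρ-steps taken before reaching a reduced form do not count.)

D = 797, ⌊√D⌋ = 28
river: ρ → (-13,11,13)
river: ρ → (13,15,-11)
river: ρ → (-11,7,17)
river: ρ → (17,27,-1)
river: ρ → (-1,27,17)
river: ρ → (17,7,-11)
river: ρ → (-11,15,13)
river: ρ → (13,11,-13)
river: ρ → (-13,15,11)
river: ρ → (11,7,-17)
river: ρ → (-17,27,1)
river: ρ → (1,27,-17)
river: ρ → (-17,7,11)
river: ρ → (11,15,-13)
ρ-cycle length = 14 (tail of 0 descent steps not counted)

14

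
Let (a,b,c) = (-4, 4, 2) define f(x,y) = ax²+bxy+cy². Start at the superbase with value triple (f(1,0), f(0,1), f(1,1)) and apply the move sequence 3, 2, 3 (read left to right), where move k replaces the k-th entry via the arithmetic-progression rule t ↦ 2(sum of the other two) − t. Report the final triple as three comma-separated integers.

start (-4,2,2) = (f(1,0),f(0,1),f(1,1))
replace slot 3: 2·((-4)+2) − 2 = -6 → (-4,2,-6)
replace slot 2: 2·((-4)+(-6)) − 2 = -22 → (-4,-22,-6)
replace slot 3: 2·((-4)+(-22)) − (-6) = -46 → (-4,-22,-46)

-4,-22,-46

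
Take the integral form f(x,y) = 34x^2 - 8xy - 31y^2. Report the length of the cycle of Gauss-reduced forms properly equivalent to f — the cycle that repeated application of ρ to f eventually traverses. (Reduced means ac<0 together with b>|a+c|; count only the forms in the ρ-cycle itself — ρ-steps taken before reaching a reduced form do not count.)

D = 4280, ⌊√D⌋ = 65
descent: ρ → (-31,8,34)  [lands on river]
river: ρ → (34,60,-5)
river: ρ → (-5,60,34)
river: ρ → (34,8,-31)
river: ρ → (-31,54,11)
river: ρ → (11,56,-26)
river: ρ → (-26,48,19)
river: ρ → (19,28,-46)
river: ρ → (-46,64,1)
river: ρ → (1,64,-46)
river: ρ → (-46,28,19)
river: ρ → (19,48,-26)
river: ρ → (-26,56,11)
river: ρ → (11,54,-31)
ρ-cycle length = 14 (tail of 1 descent step not counted)

14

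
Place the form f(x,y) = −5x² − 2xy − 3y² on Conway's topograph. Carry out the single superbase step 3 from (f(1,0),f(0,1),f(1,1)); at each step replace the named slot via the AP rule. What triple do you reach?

start (-5,-3,-10) = (f(1,0),f(0,1),f(1,1))
replace slot 3: 2·((-5)+(-3)) − (-10) = -6 → (-5,-3,-6)

-5,-3,-6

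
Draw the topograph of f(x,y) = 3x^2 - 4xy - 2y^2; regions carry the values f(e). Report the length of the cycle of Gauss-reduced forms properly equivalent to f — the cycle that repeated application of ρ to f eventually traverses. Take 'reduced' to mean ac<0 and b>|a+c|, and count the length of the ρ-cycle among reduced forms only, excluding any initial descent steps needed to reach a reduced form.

D = 40, ⌊√D⌋ = 6
descent: ρ → (-2,4,3)  [lands on river]
river: ρ → (3,2,-3)
river: ρ → (-3,4,2)
river: ρ → (2,4,-3)
river: ρ → (-3,2,3)
river: ρ → (3,4,-2)
ρ-cycle length = 6 (tail of 1 descent step not counted)

6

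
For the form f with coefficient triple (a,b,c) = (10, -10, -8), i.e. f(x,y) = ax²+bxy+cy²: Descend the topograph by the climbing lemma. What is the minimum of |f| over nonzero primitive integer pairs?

descent: ρ → (-8,10,10)  [lands on river]
river: ρ → (10,10,-8)
river: ρ → (-8,6,12)
river: ρ → (12,18,-2)
river: ρ → (-2,18,12)
river: ρ → (12,6,-8)
closes: descent 1, river 6
min |a| on river = 2

2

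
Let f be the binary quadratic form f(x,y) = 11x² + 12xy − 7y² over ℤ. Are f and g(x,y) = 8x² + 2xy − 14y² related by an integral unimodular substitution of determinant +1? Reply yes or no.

D₁ = 452, D₂ = 452
river cycle of f (length 18): (-7, 16, 7), (7, 12, -11), (-11, 10, 8), (8, 6, -13), (-13, 20, 1), (1, 20, -13), (-13, 6, 8), (8, 10, -11), (-11, 12, 7), (7, 16, -7), … (8 more)
river cycle of g (length 14): (8, 18, -4), (-4, 14, 16), (16, 18, -2), (-2, 18, 16), (16, 14, -4), (-4, 18, 8), (8, 14, -8), (-8, 18, 4), (4, 14, -16), (-16, 18, 2), … (4 more)
cycles differ ⇒ inequivalent

no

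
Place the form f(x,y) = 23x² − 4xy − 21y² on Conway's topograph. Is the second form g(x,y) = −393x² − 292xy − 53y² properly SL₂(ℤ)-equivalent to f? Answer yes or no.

D₁ = 1948, D₂ = 1948
river cycle of f (length 28): (-21, 4, 23), (23, 42, -2), (-2, 42, 23), (23, 4, -21), (-21, 38, 6), (6, 34, -33), (-33, 32, 7), (7, 38, -18), (-18, 34, 11), (11, 32, -21), … (18 more)
river cycle of g (length 28): (6, 38, -21), (-21, 4, 23), (23, 42, -2), (-2, 42, 23), (23, 4, -21), (-21, 38, 6), (6, 34, -33), (-33, 32, 7), (7, 38, -18), (-18, 34, 11), … (18 more)
cycles coincide ⇒ equivalent

yes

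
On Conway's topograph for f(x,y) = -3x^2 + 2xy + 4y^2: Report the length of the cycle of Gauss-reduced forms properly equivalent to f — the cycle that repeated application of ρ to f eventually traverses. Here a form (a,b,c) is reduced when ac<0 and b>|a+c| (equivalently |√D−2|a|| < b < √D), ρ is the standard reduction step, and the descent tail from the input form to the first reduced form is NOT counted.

D = 52, ⌊√D⌋ = 7
river: ρ → (4,6,-1)
river: ρ → (-1,6,4)
river: ρ → (4,2,-3)
river: ρ → (-3,4,3)
river: ρ → (3,2,-4)
river: ρ → (-4,6,1)
river: ρ → (1,6,-4)
river: ρ → (-4,2,3)
river: ρ → (3,4,-3)
river: ρ → (-3,2,4)
ρ-cycle length = 10 (tail of 0 descent steps not counted)

10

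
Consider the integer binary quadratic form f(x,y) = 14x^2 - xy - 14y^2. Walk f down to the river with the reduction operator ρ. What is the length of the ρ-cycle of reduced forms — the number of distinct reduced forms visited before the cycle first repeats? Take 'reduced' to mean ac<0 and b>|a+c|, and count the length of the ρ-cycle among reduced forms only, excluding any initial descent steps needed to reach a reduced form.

D = 785, ⌊√D⌋ = 28
descent: ρ → (-14,1,14)  [lands on river]
river: ρ → (14,27,-1)
river: ρ → (-1,27,14)
river: ρ → (14,1,-14)
river: ρ → (-14,27,1)
river: ρ → (1,27,-14)
ρ-cycle length = 6 (tail of 1 descent step not counted)

6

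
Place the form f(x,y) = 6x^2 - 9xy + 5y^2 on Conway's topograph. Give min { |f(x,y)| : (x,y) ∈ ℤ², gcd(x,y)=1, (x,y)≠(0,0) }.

translate: b→3 (≡-9 mod 12), so (6,-9,5)→(6,3,2)
flip: (6,3,2)→(2,-3,6)
translate: b→1 (≡-3 mod 4), so (2,-3,6)→(2,1,5)
reduced (well bottom): (2,1,5) with a≤c, −a<b≤a
well minimum = a = 2

2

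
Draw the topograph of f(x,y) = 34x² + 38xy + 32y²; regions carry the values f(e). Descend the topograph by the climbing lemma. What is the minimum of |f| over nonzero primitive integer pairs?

translate: b→-30 (≡38 mod 68), so (34,38,32)→(34,-30,28)
flip: (34,-30,28)→(28,30,34)
translate: b→-26 (≡30 mod 56), so (28,30,34)→(28,-26,32)
reduced (well bottom): (28,-26,32) with a≤c, −a<b≤a
well minimum = a = 28

28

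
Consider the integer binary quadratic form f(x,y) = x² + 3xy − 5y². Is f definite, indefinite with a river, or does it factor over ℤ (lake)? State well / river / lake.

D = b²−4ac = 3² − 4·1·(-5) = 29
D > 0 non-square ⇒ indefinite ⇒ periodic river

river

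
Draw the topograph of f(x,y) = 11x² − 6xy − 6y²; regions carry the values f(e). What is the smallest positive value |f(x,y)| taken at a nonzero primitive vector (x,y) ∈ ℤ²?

descent: ρ → (-6,6,11)  [lands on river]
river: ρ → (11,16,-1)
river: ρ → (-1,16,11)
river: ρ → (11,6,-6)
closes: descent 1, river 4
min |a| on river = 1

1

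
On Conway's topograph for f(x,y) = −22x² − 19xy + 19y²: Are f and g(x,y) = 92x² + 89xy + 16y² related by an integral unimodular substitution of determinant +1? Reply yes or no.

D₁ = 2033, D₂ = 2033
river cycle of f (length 20): (19, 19, -22), (-22, 25, 16), (16, 39, -8), (-8, 41, 11), (11, 25, -32), (-32, 39, 4), (4, 41, -22), (-22, 3, 23), (23, 43, -2), (-2, 45, 1), … (10 more)
river cycle of g (length 20): (16, 39, -8), (-8, 41, 11), (11, 25, -32), (-32, 39, 4), (4, 41, -22), (-22, 3, 23), (23, 43, -2), (-2, 45, 1), (1, 45, -2), (-2, 43, 23), … (10 more)
cycles coincide ⇒ equivalent

yes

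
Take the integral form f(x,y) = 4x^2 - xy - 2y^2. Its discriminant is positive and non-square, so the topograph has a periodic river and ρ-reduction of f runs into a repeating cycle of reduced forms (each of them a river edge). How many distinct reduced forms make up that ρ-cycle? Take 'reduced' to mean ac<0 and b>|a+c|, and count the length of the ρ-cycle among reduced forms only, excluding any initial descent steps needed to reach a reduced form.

D = 33, ⌊√D⌋ = 5
descent: ρ → (-2,5,1)  [lands on river]
river: ρ → (1,5,-2)
river: ρ → (-2,3,3)
river: ρ → (3,3,-2)
ρ-cycle length = 4 (tail of 1 descent step not counted)

4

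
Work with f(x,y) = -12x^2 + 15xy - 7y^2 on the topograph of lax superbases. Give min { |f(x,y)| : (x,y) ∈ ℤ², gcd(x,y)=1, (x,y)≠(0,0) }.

translate: b→9 (≡-15 mod 24), so (12,-15,7)→(12,9,4)
flip: (12,9,4)→(4,-9,12)
translate: b→-1 (≡-9 mod 8), so (4,-9,12)→(4,-1,7)
reduced (well bottom): (4,-1,7) with a≤c, −a<b≤a
well minimum |f| = |-4| = 4 (negative-definite)

4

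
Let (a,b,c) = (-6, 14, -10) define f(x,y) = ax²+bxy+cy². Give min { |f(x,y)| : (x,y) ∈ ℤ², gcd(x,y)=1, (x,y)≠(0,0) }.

translate: b→-2 (≡-14 mod 12), so (6,-14,10)→(6,-2,2)
flip: (6,-2,2)→(2,2,6)
reduced (well bottom): (2,2,6) with a≤c, −a<b≤a
well minimum |f| = |-2| = 2 (negative-definite)

2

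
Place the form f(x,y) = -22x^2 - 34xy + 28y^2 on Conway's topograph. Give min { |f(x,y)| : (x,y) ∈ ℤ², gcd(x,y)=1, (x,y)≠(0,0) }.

descent: ρ → (28,34,-22)  [lands on river]
river: ρ → (-22,54,8)
river: ρ → (8,58,-8)
river: ρ → (-8,54,22)
river: ρ → (22,34,-28)
river: ρ → (-28,22,28)
closes: descent 1, river 6
min |a| on river = 8

8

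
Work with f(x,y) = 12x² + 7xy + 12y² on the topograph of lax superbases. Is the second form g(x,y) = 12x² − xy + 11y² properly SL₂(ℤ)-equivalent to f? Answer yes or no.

D₁ = -527, D₂ = -527
f: reduced (well bottom): (12,7,12) with a≤c, −a<b≤a
g: flip: (12,-1,11)→(11,1,12)
g: reduced (well bottom): (11,1,12) with a≤c, −a<b≤a
reduced forms (12, 7, 12) vs (11, 1, 12) ⇒ inequivalent

no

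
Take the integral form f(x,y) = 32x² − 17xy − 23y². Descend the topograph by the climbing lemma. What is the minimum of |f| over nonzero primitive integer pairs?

descent: ρ → (-23,17,32)  [lands on river]
river: ρ → (32,47,-8)
river: ρ → (-8,49,26)
river: ρ → (26,55,-2)
river: ρ → (-2,53,53)
river: ρ → (53,53,-2)
river: ρ → (-2,55,26)
river: ρ → (26,49,-8)
river: ρ → (-8,47,32)
river: ρ → (32,17,-23)
river: ρ → (-23,29,26)
river: ρ → (26,23,-26)
river: ρ → (-26,29,23)
river: ρ → (23,17,-32)
river: ρ → (-32,47,8)
river: ρ → (8,49,-26)
river: ρ → (-26,55,2)
river: ρ → (2,53,-53)
river: ρ → (-53,53,2)
river: ρ → (2,55,-26)
river: ρ → (-26,49,8)
river: ρ → (8,47,-32)
river: ρ → (-32,17,23)
river: ρ → (23,29,-26)
river: ρ → (-26,23,26)
river: ρ → (26,29,-23)
closes: descent 1, river 26
min |a| on river = 2

2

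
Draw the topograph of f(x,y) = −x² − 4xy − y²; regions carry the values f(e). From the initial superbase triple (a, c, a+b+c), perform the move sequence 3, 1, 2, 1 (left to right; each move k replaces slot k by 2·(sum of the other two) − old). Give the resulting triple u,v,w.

start (-1,-1,-6) = (f(1,0),f(0,1),f(1,1))
replace slot 3: 2·((-1)+(-1)) − (-6) = 2 → (-1,-1,2)
replace slot 1: 2·((-1)+2) − (-1) = 3 → (3,-1,2)
replace slot 2: 2·(3+2) − (-1) = 11 → (3,11,2)
replace slot 1: 2·(11+2) − 3 = 23 → (23,11,2)

23,11,2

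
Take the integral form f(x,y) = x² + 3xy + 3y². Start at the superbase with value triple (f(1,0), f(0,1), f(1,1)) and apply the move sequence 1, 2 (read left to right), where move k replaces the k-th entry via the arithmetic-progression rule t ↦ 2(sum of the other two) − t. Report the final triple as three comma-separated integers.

start (1,3,7) = (f(1,0),f(0,1),f(1,1))
replace slot 1: 2·(3+7) − 1 = 19 → (19,3,7)
replace slot 2: 2·(19+7) − 3 = 49 → (19,49,7)

19,49,7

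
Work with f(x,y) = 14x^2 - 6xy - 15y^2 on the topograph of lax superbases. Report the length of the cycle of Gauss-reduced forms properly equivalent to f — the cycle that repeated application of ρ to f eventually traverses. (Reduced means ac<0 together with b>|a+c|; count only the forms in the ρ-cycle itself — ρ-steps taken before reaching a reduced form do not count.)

D = 876, ⌊√D⌋ = 29
descent: ρ → (-15,6,14)  [lands on river]
river: ρ → (14,22,-7)
river: ρ → (-7,20,17)
river: ρ → (17,14,-10)
river: ρ → (-10,26,5)
river: ρ → (5,24,-15)
ρ-cycle length = 6 (tail of 1 descent step not counted)

6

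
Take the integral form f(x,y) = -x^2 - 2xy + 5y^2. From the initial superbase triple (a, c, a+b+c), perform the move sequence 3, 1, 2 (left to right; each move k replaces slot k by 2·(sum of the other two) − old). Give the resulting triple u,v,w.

start (-1,5,2) = (f(1,0),f(0,1),f(1,1))
replace slot 3: 2·((-1)+5) − 2 = 6 → (-1,5,6)
replace slot 1: 2·(5+6) − (-1) = 23 → (23,5,6)
replace slot 2: 2·(23+6) − 5 = 53 → (23,53,6)

23,53,6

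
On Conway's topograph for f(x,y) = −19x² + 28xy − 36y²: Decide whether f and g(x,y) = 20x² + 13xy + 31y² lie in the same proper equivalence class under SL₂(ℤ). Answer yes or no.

D₁ = -1952, D₂ = -2311
discriminants differ ⇒ not SL₂(ℤ)-equivalent

no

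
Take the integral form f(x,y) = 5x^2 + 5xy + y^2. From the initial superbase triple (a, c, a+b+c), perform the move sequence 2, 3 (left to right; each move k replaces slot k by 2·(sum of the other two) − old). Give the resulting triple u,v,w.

start (5,1,11) = (f(1,0),f(0,1),f(1,1))
replace slot 2: 2·(5+11) − 1 = 31 → (5,31,11)
replace slot 3: 2·(5+31) − 11 = 61 → (5,31,61)

5,31,61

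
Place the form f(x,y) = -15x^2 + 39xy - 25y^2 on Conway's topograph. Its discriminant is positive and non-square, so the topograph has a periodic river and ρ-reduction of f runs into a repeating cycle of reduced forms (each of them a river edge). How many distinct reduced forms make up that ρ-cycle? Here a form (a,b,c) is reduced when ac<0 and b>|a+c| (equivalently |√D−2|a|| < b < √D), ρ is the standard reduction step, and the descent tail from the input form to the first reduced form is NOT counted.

D = 21, ⌊√D⌋ = 4
descent: ρ → (-25,11,-1)
descent: ρ → (-1,3,3)  [lands on river]
river: ρ → (3,3,-1)
ρ-cycle length = 2 (tail of 2 descent steps not counted)

2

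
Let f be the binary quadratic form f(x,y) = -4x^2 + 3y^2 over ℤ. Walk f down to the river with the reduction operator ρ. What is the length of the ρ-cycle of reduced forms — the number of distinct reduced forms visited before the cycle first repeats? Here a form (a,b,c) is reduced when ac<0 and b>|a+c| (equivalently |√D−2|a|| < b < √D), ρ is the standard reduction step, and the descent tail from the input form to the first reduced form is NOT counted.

D = 48, ⌊√D⌋ = 6
descent: ρ → (3,6,-1)  [lands on river]
river: ρ → (-1,6,3)
ρ-cycle length = 2 (tail of 1 descent step not counted)

2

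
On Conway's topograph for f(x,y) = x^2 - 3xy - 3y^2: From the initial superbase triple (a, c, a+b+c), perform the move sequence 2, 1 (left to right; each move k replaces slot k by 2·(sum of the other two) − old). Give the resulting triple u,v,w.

start (1,-3,-5) = (f(1,0),f(0,1),f(1,1))
replace slot 2: 2·(1+(-5)) − (-3) = -5 → (1,-5,-5)
replace slot 1: 2·((-5)+(-5)) − 1 = -21 → (-21,-5,-5)

-21,-5,-5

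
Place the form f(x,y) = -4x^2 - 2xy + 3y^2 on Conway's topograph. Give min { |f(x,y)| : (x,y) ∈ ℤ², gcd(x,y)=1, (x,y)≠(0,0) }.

descent: ρ → (3,2,-4)  [lands on river]
river: ρ → (-4,6,1)
river: ρ → (1,6,-4)
river: ρ → (-4,2,3)
river: ρ → (3,4,-3)
river: ρ → (-3,2,4)
river: ρ → (4,6,-1)
river: ρ → (-1,6,4)
river: ρ → (4,2,-3)
river: ρ → (-3,4,3)
closes: descent 1, river 10
min |a| on river = 1

1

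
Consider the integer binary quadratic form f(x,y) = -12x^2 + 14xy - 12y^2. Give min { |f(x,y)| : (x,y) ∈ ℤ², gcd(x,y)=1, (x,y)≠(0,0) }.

translate: b→10 (≡-14 mod 24), so (12,-14,12)→(12,10,10)
flip: (12,10,10)→(10,-10,12)
translate: b→10 (≡-10 mod 20), so (10,-10,12)→(10,10,12)
reduced (well bottom): (10,10,12) with a≤c, −a<b≤a
well minimum |f| = |-10| = 10 (negative-definite)

10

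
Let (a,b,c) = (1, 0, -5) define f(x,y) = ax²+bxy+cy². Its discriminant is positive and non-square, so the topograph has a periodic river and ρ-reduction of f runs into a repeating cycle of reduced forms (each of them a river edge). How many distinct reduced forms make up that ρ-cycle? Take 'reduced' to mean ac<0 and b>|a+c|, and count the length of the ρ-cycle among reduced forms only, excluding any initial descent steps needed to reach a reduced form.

D = 20, ⌊√D⌋ = 4
descent: ρ → (-5,0,1)
descent: ρ → (1,4,-1)  [lands on river]
river: ρ → (-1,4,1)
ρ-cycle length = 2 (tail of 2 descent steps not counted)

2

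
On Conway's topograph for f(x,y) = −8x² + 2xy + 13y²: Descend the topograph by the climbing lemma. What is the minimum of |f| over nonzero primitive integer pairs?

descent: ρ → (13,-2,-8)
descent: ρ → (-8,18,3)  [lands on river]
river: ρ → (3,18,-8)
river: ρ → (-8,14,7)
river: ρ → (7,14,-8)
closes: descent 2, river 4
min |a| on river = 3

3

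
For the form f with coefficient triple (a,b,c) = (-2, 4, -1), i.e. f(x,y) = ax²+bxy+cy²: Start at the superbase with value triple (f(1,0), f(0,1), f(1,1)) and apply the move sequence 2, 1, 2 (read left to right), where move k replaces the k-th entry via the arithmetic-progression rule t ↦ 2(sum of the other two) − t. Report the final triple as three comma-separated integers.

start (-2,-1,1) = (f(1,0),f(0,1),f(1,1))
replace slot 2: 2·((-2)+1) − (-1) = -1 → (-2,-1,1)
replace slot 1: 2·((-1)+1) − (-2) = 2 → (2,-1,1)
replace slot 2: 2·(2+1) − (-1) = 7 → (2,7,1)

2,7,1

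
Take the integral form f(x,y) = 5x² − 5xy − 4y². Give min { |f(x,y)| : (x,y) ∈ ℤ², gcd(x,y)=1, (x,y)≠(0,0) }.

descent: ρ → (-4,5,5)  [lands on river]
river: ρ → (5,5,-4)
river: ρ → (-4,3,6)
river: ρ → (6,9,-1)
river: ρ → (-1,9,6)
river: ρ → (6,3,-4)
closes: descent 1, river 6
min |a| on river = 1

1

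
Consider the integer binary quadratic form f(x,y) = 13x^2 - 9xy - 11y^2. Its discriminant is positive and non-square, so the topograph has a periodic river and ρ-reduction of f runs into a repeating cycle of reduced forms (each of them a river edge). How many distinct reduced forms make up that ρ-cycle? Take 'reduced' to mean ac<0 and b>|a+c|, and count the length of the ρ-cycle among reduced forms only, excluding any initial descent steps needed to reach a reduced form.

D = 653, ⌊√D⌋ = 25
descent: ρ → (-11,9,13)  [lands on river]
river: ρ → (13,17,-7)
river: ρ → (-7,25,1)
river: ρ → (1,25,-7)
river: ρ → (-7,17,13)
river: ρ → (13,9,-11)
river: ρ → (-11,13,11)
river: ρ → (11,9,-13)
river: ρ → (-13,17,7)
river: ρ → (7,25,-1)
river: ρ → (-1,25,7)
river: ρ → (7,17,-13)
river: ρ → (-13,9,11)
river: ρ → (11,13,-11)
ρ-cycle length = 14 (tail of 1 descent step not counted)

14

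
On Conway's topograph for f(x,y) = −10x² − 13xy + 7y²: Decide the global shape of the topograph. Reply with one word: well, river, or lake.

D = b²−4ac = (-13)² − 4·(-10)·7 = 449
D > 0 non-square ⇒ indefinite ⇒ periodic river

river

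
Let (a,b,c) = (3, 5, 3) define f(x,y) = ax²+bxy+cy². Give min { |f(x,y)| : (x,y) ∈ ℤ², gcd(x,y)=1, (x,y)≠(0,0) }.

translate: b→-1 (≡5 mod 6), so (3,5,3)→(3,-1,1)
flip: (3,-1,1)→(1,1,3)
reduced (well bottom): (1,1,3) with a≤c, −a<b≤a
well minimum = a = 1

1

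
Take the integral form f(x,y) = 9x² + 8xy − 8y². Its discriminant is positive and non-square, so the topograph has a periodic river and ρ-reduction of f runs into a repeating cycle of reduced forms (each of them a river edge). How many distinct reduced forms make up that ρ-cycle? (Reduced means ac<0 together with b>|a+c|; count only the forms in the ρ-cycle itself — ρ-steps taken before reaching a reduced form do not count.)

D = 352, ⌊√D⌋ = 18
river: ρ → (-8,8,9)
river: ρ → (9,10,-7)
river: ρ → (-7,18,1)
river: ρ → (1,18,-7)
river: ρ → (-7,10,9)
river: ρ → (9,8,-8)
ρ-cycle length = 6 (tail of 0 descent steps not counted)

6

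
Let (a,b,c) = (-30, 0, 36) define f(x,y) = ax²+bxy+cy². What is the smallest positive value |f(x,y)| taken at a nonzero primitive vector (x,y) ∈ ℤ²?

descent: ρ → (36,0,-30)
descent: ρ → (-30,60,6)  [lands on river]
river: ρ → (6,60,-30)
closes: descent 2, river 2
min |a| on river = 6

6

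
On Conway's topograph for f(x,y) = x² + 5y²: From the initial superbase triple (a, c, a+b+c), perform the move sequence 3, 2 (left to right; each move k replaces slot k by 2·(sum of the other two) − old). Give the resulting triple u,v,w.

start (1,5,6) = (f(1,0),f(0,1),f(1,1))
replace slot 3: 2·(1+5) − 6 = 6 → (1,5,6)
replace slot 2: 2·(1+6) − 5 = 9 → (1,9,6)

1,9,6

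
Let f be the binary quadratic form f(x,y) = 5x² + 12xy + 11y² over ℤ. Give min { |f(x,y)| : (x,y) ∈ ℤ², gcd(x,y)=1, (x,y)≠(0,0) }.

translate: b→2 (≡12 mod 10), so (5,12,11)→(5,2,4)
flip: (5,2,4)→(4,-2,5)
reduced (well bottom): (4,-2,5) with a≤c, −a<b≤a
well minimum = a = 4

4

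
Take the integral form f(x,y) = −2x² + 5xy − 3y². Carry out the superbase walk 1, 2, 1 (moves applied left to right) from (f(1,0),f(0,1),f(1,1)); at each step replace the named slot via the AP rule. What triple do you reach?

start (-2,-3,0) = (f(1,0),f(0,1),f(1,1))
replace slot 1: 2·((-3)+0) − (-2) = -4 → (-4,-3,0)
replace slot 2: 2·((-4)+0) − (-3) = -5 → (-4,-5,0)
replace slot 1: 2·((-5)+0) − (-4) = -6 → (-6,-5,0)

-6,-5,0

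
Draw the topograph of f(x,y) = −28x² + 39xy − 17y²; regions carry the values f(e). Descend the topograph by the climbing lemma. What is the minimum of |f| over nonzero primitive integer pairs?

translate: b→17 (≡-39 mod 56), so (28,-39,17)→(28,17,6)
flip: (28,17,6)→(6,-17,28)
translate: b→-5 (≡-17 mod 12), so (6,-17,28)→(6,-5,17)
reduced (well bottom): (6,-5,17) with a≤c, −a<b≤a
well minimum |f| = |-6| = 6 (negative-definite)

6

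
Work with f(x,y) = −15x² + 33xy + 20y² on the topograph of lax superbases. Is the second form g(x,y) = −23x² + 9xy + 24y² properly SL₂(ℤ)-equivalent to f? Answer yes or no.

D₁ = 2289, D₂ = 2289
river cycle of f (length 18): (20, 47, -1), (-1, 47, 20), (20, 33, -15), (-15, 27, 26), (26, 25, -16), (-16, 39, 12), (12, 33, -25), (-25, 17, 20), (20, 23, -22), (-22, 21, 21), … (8 more)
river cycle of g (length 14): (24, 39, -8), (-8, 41, 19), (19, 35, -14), (-14, 21, 33), (33, 45, -2), (-2, 47, 10), (10, 33, -30), (-30, 27, 13), (13, 25, -32), (-32, 39, 6), … (4 more)
cycles differ ⇒ inequivalent

no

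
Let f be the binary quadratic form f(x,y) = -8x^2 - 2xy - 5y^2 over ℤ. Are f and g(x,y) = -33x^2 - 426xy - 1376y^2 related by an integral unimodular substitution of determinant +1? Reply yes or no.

D₁ = -156, D₂ = -156
f is negative-definite; reduce −f:
−f: flip: (8,2,5)→(5,-2,8)
−f: reduced (well bottom): (5,-2,8) with a≤c, −a<b≤a
flip sign back: reduced form of f is (-5,2,-8)
g is negative-definite; reduce −g:
−g: translate: b→30 (≡426 mod 66), so (33,426,1376)→(33,30,8)
−g: flip: (33,30,8)→(8,-30,33)
−g: translate: b→2 (≡-30 mod 16), so (8,-30,33)→(8,2,5)
−g: flip: (8,2,5)→(5,-2,8)
−g: reduced (well bottom): (5,-2,8) with a≤c, −a<b≤a
flip sign back: reduced form of g is (-5,2,-8)
reduced forms (-5, 2, -8) vs (-5, 2, -8) ⇒ equivalent

yes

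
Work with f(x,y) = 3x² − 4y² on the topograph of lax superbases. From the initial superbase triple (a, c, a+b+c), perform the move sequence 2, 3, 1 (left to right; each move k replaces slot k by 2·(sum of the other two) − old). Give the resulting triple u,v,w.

start (3,-4,-1) = (f(1,0),f(0,1),f(1,1))
replace slot 2: 2·(3+(-1)) − (-4) = 8 → (3,8,-1)
replace slot 3: 2·(3+8) − (-1) = 23 → (3,8,23)
replace slot 1: 2·(8+23) − 3 = 59 → (59,8,23)

59,8,23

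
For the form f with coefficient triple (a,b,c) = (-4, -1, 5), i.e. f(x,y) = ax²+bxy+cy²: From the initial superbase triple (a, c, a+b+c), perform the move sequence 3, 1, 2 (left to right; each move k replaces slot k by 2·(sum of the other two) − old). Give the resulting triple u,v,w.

start (-4,5,0) = (f(1,0),f(0,1),f(1,1))
replace slot 3: 2·((-4)+5) − 0 = 2 → (-4,5,2)
replace slot 1: 2·(5+2) − (-4) = 18 → (18,5,2)
replace slot 2: 2·(18+2) − 5 = 35 → (18,35,2)

18,35,2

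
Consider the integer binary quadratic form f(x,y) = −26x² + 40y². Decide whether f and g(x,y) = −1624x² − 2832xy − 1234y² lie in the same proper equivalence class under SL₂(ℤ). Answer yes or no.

D₁ = 4160, D₂ = 4160
river cycle of f (length 4): (-26, 52, 14), (14, 60, -10), (-10, 60, 14), (14, 52, -26)
river cycle of g (length 4): (-26, 52, 14), (14, 60, -10), (-10, 60, 14), (14, 52, -26)
cycles coincide ⇒ equivalent

yes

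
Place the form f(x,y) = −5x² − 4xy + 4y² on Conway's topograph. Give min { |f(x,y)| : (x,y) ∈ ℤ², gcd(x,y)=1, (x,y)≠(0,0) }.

descent: ρ → (4,4,-5)  [lands on river]
river: ρ → (-5,6,3)
river: ρ → (3,6,-5)
river: ρ → (-5,4,4)
closes: descent 1, river 4
min |a| on river = 3

3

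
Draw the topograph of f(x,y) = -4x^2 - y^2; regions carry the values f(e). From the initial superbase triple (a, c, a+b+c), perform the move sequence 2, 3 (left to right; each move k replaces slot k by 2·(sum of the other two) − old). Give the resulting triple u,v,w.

start (-4,-1,-5) = (f(1,0),f(0,1),f(1,1))
replace slot 2: 2·((-4)+(-5)) − (-1) = -17 → (-4,-17,-5)
replace slot 3: 2·((-4)+(-17)) − (-5) = -37 → (-4,-17,-37)

-4,-17,-37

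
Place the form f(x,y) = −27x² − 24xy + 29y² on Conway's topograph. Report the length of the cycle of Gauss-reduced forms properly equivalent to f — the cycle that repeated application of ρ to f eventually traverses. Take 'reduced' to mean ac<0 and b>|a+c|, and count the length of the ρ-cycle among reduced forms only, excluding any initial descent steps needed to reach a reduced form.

D = 3708, ⌊√D⌋ = 60
descent: ρ → (29,24,-27)  [lands on river]
river: ρ → (-27,30,26)
river: ρ → (26,22,-31)
river: ρ → (-31,40,17)
river: ρ → (17,28,-43)
river: ρ → (-43,58,2)
river: ρ → (2,58,-43)
river: ρ → (-43,28,17)
river: ρ → (17,40,-31)
river: ρ → (-31,22,26)
river: ρ → (26,30,-27)
river: ρ → (-27,24,29)
river: ρ → (29,34,-22)
river: ρ → (-22,54,9)
river: ρ → (9,54,-22)
river: ρ → (-22,34,29)
ρ-cycle length = 16 (tail of 1 descent step not counted)

16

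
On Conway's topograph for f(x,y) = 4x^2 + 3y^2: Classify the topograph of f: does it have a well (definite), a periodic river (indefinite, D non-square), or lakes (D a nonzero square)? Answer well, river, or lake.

D = b²−4ac = 0² − 4·4·3 = -48
D < 0 ⇒ definite ⇒ every region one sign ⇒ single well

well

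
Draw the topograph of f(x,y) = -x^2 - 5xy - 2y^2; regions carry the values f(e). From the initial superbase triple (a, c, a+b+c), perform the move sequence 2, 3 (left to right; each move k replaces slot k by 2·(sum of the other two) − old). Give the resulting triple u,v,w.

start (-1,-2,-8) = (f(1,0),f(0,1),f(1,1))
replace slot 2: 2·((-1)+(-8)) − (-2) = -16 → (-1,-16,-8)
replace slot 3: 2·((-1)+(-16)) − (-8) = -26 → (-1,-16,-26)

-1,-16,-26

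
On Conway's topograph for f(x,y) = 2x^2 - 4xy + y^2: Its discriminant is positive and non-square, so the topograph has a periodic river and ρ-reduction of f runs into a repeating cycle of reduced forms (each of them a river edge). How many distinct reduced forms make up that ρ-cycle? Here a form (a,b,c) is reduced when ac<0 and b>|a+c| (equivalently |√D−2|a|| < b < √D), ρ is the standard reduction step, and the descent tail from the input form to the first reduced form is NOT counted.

D = 8, ⌊√D⌋ = 2
descent: ρ → (1,2,-1)  [lands on river]
river: ρ → (-1,2,1)
ρ-cycle length = 2 (tail of 1 descent step not counted)

2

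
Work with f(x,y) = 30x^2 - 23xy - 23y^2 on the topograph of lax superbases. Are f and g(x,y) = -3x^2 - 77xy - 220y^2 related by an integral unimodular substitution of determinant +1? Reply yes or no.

D₁ = 3289, D₂ = 3289
river cycle of f (length 44): (-23, 23, 30), (30, 37, -16), (-16, 27, 40), (40, 53, -3), (-3, 55, 22), (22, 33, -25), (-25, 17, 30), (30, 43, -12), (-12, 53, 10), (10, 47, -27), … (34 more)
river cycle of g (length 44): (-3, 55, 22), (22, 33, -25), (-25, 17, 30), (30, 43, -12), (-12, 53, 10), (10, 47, -27), (-27, 7, 30), (30, 53, -4), (-4, 51, 43), (43, 35, -12), … (34 more)
cycles coincide ⇒ equivalent

yes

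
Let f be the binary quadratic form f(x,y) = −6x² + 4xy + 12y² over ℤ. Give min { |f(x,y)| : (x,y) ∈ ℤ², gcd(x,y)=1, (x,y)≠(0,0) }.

descent: ρ → (12,-4,-6)
descent: ρ → (-6,16,2)  [lands on river]
river: ρ → (2,16,-6)
river: ρ → (-6,8,10)
river: ρ → (10,12,-4)
river: ρ → (-4,12,10)
river: ρ → (10,8,-6)
closes: descent 2, river 6
min |a| on river = 2

2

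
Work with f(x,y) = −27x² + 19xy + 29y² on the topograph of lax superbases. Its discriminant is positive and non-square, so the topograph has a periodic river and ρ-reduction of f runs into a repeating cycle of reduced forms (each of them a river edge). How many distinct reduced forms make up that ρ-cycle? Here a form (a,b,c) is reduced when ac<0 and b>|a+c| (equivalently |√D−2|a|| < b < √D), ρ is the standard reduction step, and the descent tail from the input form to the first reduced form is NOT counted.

D = 3493, ⌊√D⌋ = 59
river: ρ → (29,39,-17)
river: ρ → (-17,29,39)
river: ρ → (39,49,-7)
river: ρ → (-7,49,39)
river: ρ → (39,29,-17)
river: ρ → (-17,39,29)
river: ρ → (29,19,-27)
river: ρ → (-27,35,21)
river: ρ → (21,49,-13)
river: ρ → (-13,55,9)
river: ρ → (9,53,-19)
river: ρ → (-19,23,39)
river: ρ → (39,55,-3)
river: ρ → (-3,59,1)
river: ρ → (1,59,-3)
river: ρ → (-3,55,39)
river: ρ → (39,23,-19)
river: ρ → (-19,53,9)
river: ρ → (9,55,-13)
river: ρ → (-13,49,21)
river: ρ → (21,35,-27)
river: ρ → (-27,19,29)
ρ-cycle length = 22 (tail of 0 descent steps not counted)

22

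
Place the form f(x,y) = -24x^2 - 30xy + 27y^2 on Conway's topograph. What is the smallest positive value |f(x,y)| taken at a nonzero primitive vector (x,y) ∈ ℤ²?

descent: ρ → (27,30,-24)  [lands on river]
river: ρ → (-24,18,33)
river: ρ → (33,48,-9)
river: ρ → (-9,42,48)
river: ρ → (48,54,-3)
river: ρ → (-3,54,48)
river: ρ → (48,42,-9)
river: ρ → (-9,48,33)
river: ρ → (33,18,-24)
river: ρ → (-24,30,27)
river: ρ → (27,24,-27)
river: ρ → (-27,30,24)
river: ρ → (24,18,-33)
river: ρ → (-33,48,9)
river: ρ → (9,42,-48)
river: ρ → (-48,54,3)
river: ρ → (3,54,-48)
river: ρ → (-48,42,9)
river: ρ → (9,48,-33)
river: ρ → (-33,18,24)
river: ρ → (24,30,-27)
river: ρ → (-27,24,27)
closes: descent 1, river 22
min |a| on river = 3

3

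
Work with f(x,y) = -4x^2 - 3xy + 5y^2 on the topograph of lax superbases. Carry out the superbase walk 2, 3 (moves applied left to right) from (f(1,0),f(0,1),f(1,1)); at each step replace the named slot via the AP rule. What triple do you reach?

start (-4,5,-2) = (f(1,0),f(0,1),f(1,1))
replace slot 2: 2·((-4)+(-2)) − 5 = -17 → (-4,-17,-2)
replace slot 3: 2·((-4)+(-17)) − (-2) = -40 → (-4,-17,-40)

-4,-17,-40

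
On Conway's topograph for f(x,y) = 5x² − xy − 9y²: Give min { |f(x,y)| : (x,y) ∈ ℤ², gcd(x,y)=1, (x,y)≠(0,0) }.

descent: ρ → (-9,1,5)
descent: ρ → (5,9,-5)  [lands on river]
river: ρ → (-5,11,3)
river: ρ → (3,13,-1)
river: ρ → (-1,13,3)
river: ρ → (3,11,-5)
river: ρ → (-5,9,5)
river: ρ → (5,11,-3)
river: ρ → (-3,13,1)
river: ρ → (1,13,-3)
river: ρ → (-3,11,5)
closes: descent 2, river 10
min |a| on river = 1

1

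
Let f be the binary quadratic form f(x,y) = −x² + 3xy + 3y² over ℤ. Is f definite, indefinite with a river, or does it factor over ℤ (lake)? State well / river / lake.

D = b²−4ac = 3² − 4·(-1)·3 = 21
D > 0 non-square ⇒ indefinite ⇒ periodic river

river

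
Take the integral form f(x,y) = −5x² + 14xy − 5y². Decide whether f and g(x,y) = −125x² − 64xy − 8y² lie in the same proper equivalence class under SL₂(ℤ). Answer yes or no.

D₁ = 96, D₂ = 96
river cycle of f (length 4): (-5, 6, 3), (3, 6, -5), (-5, 4, 4), (4, 4, -5)
river cycle of g (length 4): (3, 6, -5), (-5, 4, 4), (4, 4, -5), (-5, 6, 3)
cycles coincide ⇒ equivalent

yes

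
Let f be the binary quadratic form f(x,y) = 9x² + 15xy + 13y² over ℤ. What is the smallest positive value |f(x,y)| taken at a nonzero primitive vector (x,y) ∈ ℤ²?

translate: b→-3 (≡15 mod 18), so (9,15,13)→(9,-3,7)
flip: (9,-3,7)→(7,3,9)
reduced (well bottom): (7,3,9) with a≤c, −a<b≤a
well minimum = a = 7

7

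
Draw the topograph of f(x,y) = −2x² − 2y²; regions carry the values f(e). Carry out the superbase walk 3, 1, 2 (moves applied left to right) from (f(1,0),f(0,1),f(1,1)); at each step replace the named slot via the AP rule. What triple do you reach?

start (-2,-2,-4) = (f(1,0),f(0,1),f(1,1))
replace slot 3: 2·((-2)+(-2)) − (-4) = -4 → (-2,-2,-4)
replace slot 1: 2·((-2)+(-4)) − (-2) = -10 → (-10,-2,-4)
replace slot 2: 2·((-10)+(-4)) − (-2) = -26 → (-10,-26,-4)

-10,-26,-4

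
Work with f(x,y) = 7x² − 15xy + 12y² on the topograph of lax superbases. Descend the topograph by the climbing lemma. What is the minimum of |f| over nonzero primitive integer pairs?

translate: b→-1 (≡-15 mod 14), so (7,-15,12)→(7,-1,4)
flip: (7,-1,4)→(4,1,7)
reduced (well bottom): (4,1,7) with a≤c, −a<b≤a
well minimum = a = 4

4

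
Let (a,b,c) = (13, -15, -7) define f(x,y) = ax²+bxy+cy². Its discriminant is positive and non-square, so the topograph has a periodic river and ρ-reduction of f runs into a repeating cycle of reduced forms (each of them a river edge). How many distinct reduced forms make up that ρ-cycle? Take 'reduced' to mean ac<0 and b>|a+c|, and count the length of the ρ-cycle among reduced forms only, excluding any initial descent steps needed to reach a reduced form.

D = 589, ⌊√D⌋ = 24
descent: ρ → (-7,15,13)  [lands on river]
river: ρ → (13,11,-9)
river: ρ → (-9,7,15)
river: ρ → (15,23,-1)
river: ρ → (-1,23,15)
river: ρ → (15,7,-9)
river: ρ → (-9,11,13)
river: ρ → (13,15,-7)
river: ρ → (-7,13,15)
river: ρ → (15,17,-5)
river: ρ → (-5,23,3)
river: ρ → (3,19,-19)
river: ρ → (-19,19,3)
river: ρ → (3,23,-5)
river: ρ → (-5,17,15)
river: ρ → (15,13,-7)
ρ-cycle length = 16 (tail of 1 descent step not counted)

16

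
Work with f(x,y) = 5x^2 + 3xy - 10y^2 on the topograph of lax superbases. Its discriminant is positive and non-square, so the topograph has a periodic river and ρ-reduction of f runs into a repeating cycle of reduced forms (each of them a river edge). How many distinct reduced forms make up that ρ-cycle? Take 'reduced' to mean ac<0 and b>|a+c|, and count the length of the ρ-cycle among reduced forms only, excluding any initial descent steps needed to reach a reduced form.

D = 209, ⌊√D⌋ = 14
descent: ρ → (-10,-3,5)
descent: ρ → (5,13,-2)  [lands on river]
river: ρ → (-2,11,11)
river: ρ → (11,11,-2)
river: ρ → (-2,13,5)
river: ρ → (5,7,-8)
river: ρ → (-8,9,4)
river: ρ → (4,7,-10)
river: ρ → (-10,13,1)
river: ρ → (1,13,-10)
river: ρ → (-10,7,4)
river: ρ → (4,9,-8)
river: ρ → (-8,7,5)
ρ-cycle length = 12 (tail of 2 descent steps not counted)

12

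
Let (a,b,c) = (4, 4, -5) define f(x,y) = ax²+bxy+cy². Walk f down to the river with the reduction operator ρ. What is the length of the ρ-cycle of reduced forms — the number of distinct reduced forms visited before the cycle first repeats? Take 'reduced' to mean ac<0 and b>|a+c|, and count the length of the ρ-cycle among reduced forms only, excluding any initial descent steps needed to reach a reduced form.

D = 96, ⌊√D⌋ = 9
river: ρ → (-5,6,3)
river: ρ → (3,6,-5)
river: ρ → (-5,4,4)
river: ρ → (4,4,-5)
ρ-cycle length = 4 (tail of 0 descent steps not counted)

4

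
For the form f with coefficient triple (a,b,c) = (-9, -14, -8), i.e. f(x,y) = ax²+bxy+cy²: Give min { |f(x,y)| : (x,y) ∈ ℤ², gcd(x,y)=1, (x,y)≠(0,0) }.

translate: b→-4 (≡14 mod 18), so (9,14,8)→(9,-4,3)
flip: (9,-4,3)→(3,4,9)
translate: b→-2 (≡4 mod 6), so (3,4,9)→(3,-2,8)
reduced (well bottom): (3,-2,8) with a≤c, −a<b≤a
well minimum |f| = |-3| = 3 (negative-definite)

3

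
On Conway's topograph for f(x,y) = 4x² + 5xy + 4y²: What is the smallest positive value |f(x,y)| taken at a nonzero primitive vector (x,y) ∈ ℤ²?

translate: b→-3 (≡5 mod 8), so (4,5,4)→(4,-3,3)
flip: (4,-3,3)→(3,3,4)
reduced (well bottom): (3,3,4) with a≤c, −a<b≤a
well minimum = a = 3

3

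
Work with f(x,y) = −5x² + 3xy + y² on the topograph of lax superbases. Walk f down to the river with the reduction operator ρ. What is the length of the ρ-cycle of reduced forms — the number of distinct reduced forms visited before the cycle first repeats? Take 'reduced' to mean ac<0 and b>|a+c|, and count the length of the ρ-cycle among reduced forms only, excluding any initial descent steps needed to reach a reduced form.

D = 29, ⌊√D⌋ = 5
descent: ρ → (1,5,-1)  [lands on river]
river: ρ → (-1,5,1)
ρ-cycle length = 2 (tail of 1 descent step not counted)

2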